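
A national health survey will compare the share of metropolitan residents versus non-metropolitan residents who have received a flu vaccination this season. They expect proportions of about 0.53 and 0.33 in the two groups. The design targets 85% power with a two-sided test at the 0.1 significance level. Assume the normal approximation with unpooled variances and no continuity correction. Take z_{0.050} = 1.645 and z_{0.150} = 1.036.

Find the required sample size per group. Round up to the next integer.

n = 85 per group

n = (z_{α/2} + z_β)² · [p₁(1−p₁) + p₂(1−p₂)] / (p₁ − p₂)²
  = (1.645 + 1.036)² · (0.53·0.47 + 0.33·0.67) / (0.20)²
  = (2.681)² · (0.2491 + 0.2211) / 0.0400
  = 7.1878 · 0.4702 / 0.0400
  = 84.49
Round up → n = 85 per group.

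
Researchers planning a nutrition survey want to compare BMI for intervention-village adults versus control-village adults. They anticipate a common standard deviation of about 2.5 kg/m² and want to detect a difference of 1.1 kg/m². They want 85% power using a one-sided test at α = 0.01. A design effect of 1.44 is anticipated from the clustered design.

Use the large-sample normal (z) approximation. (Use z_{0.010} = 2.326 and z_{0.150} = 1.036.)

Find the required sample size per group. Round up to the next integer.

n = (z_α + z_β)² · (σ₁² + σ₂²) / δ²
  = (2.326 + 1.036)² · (2·2.5² = 12.5) / 1.1²
  = 11.3030 · 12.5 / 1.21
  = 116.77
Design effect: 1.44 × 116.77 = 168.14.
Round up → n = 169 per group.

n = 169 per group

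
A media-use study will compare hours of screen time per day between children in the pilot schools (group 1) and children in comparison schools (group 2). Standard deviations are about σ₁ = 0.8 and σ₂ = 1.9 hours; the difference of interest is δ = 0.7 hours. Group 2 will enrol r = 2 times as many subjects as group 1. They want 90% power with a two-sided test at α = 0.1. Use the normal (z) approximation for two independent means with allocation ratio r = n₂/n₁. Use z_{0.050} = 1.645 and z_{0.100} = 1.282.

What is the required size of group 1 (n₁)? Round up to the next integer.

n₁ = 43

n₁ = (z_{α/2} + z_β)² · (σ₁² + σ₂²/r) / δ²
   = (1.645 + 1.282)² · (0.8² + 1.9²/2) / 0.7²
   = 8.5673 · (0.64 + 1.805) / 0.49
   = 8.5673 · 2.445 / 0.49
   = 42.75
Round up → n₁ = 43; n₂ = r·n₁ = 2 × 43 = 86.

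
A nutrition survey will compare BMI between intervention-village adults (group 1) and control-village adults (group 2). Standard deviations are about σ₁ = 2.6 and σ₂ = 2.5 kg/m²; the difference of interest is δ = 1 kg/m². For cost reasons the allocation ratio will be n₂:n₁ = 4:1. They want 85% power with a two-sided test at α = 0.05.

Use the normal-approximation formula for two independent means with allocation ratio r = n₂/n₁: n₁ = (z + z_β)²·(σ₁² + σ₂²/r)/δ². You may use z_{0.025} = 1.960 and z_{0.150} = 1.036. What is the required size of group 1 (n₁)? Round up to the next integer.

n₁ = 75

n₁ = (z_{α/2} + z_β)² · (σ₁² + σ₂²/r) / δ²
   = (1.960 + 1.036)² · (2.6² + 2.5²/4) / 1²
   = 8.9760 · (6.76 + 1.5625) / 1
   = 8.9760 · 8.3225 / 1
   = 74.70
Round up → n₁ = 75; n₂ = r·n₁ = 4 × 75 = 300.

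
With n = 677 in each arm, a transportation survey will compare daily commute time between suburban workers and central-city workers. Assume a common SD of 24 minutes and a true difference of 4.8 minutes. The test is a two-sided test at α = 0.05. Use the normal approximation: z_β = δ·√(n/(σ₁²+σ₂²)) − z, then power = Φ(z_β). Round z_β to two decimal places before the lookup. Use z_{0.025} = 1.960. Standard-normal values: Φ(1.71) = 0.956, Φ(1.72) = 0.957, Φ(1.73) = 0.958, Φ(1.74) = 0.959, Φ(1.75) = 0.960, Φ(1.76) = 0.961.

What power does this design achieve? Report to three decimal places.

z_β = δ·√(n/(σ₁²+σ₂²)) − z_{α/2}
    = 4.8 · √(677/1152) − 1.960
    = 4.8 · 0.76660 − 1.960
    = 3.6797 − 1.960 = 1.7197 → 1.72
Power = Φ(1.72) = 0.957.

Power ≈ 0.957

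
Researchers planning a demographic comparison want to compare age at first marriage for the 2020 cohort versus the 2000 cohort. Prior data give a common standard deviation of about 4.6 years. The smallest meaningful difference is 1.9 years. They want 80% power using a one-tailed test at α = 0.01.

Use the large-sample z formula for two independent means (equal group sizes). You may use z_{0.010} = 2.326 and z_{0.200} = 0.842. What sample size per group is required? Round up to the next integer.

n = (z_α + z_β)² · (σ₁² + σ₂²) / δ²
  = (2.326 + 0.842)² · (2·4.6² = 42.32) / 1.9²
  = 10.0362 · 42.32 / 3.61
  = 117.65
Round up → n = 118 per group.

n = 118 per group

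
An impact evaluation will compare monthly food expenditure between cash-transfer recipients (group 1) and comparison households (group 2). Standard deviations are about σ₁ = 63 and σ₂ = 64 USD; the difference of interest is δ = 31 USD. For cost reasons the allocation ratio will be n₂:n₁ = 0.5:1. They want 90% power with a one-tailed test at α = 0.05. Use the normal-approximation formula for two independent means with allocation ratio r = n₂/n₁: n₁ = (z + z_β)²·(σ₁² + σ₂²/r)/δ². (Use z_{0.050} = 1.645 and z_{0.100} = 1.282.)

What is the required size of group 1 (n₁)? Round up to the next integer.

n₁ = (z_α + z_β)² · (σ₁² + σ₂²/r) / δ²
   = (1.645 + 1.282)² · (63² + 64²/0.5) / 31²
   = 8.5673 · (3969 + 8192) / 961
   = 8.5673 · 12161 / 961
   = 108.42
Round up → n₁ = 109; n₂ = r·n₁ = 0.5 × 109 = 55.

n₁ = 109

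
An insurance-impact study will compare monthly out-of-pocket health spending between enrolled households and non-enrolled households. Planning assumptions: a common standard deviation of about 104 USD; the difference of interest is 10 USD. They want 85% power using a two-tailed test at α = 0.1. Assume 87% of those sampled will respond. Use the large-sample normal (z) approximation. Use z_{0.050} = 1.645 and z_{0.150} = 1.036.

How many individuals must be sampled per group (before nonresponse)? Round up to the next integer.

n = (z_{α/2} + z_β)² · (σ₁² + σ₂²) / δ²
  = (1.645 + 1.036)² · (2·104² = 21632) / 10²
  = 7.1878 · 21632 / 100
  = 1554.86
Adjust for 87% response: 1554.86 / 0.87 = 1787.19.
Round up → n = 1788 per group.

n = 1788 per group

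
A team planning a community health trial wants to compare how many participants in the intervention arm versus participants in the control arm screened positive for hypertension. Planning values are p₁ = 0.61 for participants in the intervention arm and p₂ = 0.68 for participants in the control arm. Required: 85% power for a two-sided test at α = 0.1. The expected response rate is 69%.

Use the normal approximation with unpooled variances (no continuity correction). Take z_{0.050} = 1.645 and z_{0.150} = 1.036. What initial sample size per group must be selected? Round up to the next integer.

n = 969 per group

n = (z_{α/2} + z_β)² · [p₁(1−p₁) + p₂(1−p₂)] / (p₁ − p₂)²
  = (1.645 + 1.036)² · (0.61·0.39 + 0.68·0.32) / (-0.07)²
  = (2.681)² · (0.2379 + 0.2176) / 0.0049
  = 7.1878 · 0.4555 / 0.0049
  = 668.17
Adjust for 69% response: 668.17 / 0.69 = 968.36.
Round up → n = 969 per group.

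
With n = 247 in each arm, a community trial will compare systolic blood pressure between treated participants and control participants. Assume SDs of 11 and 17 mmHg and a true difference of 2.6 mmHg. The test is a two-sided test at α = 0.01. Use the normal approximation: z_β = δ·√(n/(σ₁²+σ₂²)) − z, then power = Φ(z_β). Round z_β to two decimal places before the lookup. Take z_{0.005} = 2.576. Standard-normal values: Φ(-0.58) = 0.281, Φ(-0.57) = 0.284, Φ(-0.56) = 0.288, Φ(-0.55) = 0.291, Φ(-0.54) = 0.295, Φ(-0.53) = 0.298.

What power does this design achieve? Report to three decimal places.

z_β = δ·√(n/(σ₁²+σ₂²)) − z_{α/2}
    = 2.6 · √(247/410) − 2.576
    = 2.6 · 0.77617 − 2.576
    = 2.0180 − 2.576 = -0.5580 → -0.56
Power = Φ(-0.56) = 0.288.

Power ≈ 0.288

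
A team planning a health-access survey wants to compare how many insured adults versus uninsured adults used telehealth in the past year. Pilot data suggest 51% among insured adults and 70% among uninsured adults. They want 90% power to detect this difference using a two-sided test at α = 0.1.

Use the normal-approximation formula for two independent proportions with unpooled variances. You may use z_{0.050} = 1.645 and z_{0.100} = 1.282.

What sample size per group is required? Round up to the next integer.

n = 110 per group

n = (z_{α/2} + z_β)² · [p₁(1−p₁) + p₂(1−p₂)] / (p₁ − p₂)²
  = (1.645 + 1.282)² · (0.51·0.49 + 0.70·0.30) / (-0.19)²
  = (2.927)² · (0.2499 + 0.2100) / 0.0361
  = 8.5673 · 0.4599 / 0.0361
  = 109.14
Round up → n = 110 per group.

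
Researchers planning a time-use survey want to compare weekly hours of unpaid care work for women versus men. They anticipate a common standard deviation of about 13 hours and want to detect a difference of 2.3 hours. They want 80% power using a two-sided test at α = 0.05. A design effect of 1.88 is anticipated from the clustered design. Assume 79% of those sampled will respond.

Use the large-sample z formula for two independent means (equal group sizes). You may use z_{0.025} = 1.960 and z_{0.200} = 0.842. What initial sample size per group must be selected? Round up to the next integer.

n = (z_{α/2} + z_β)² · (σ₁² + σ₂²) / δ²
  = (1.960 + 0.842)² · (2·13² = 338) / 2.3²
  = 7.8512 · 338 / 5.29
  = 501.65
Design effect: 1.88 × 501.65 = 943.09.
Adjust for 79% response: 943.09 / 0.79 = 1193.79.
Round up → n = 1194 per group.

n = 1194 per group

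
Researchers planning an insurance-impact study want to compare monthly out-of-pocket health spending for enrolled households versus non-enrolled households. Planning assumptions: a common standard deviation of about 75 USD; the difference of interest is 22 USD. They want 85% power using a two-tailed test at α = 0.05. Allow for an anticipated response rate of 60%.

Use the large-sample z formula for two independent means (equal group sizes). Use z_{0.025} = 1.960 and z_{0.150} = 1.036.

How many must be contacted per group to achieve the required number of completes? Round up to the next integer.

n = 348 per group

n = (z_{α/2} + z_β)² · (σ₁² + σ₂²) / δ²
  = (1.960 + 1.036)² · (2·75² = 11250) / 22²
  = 8.9760 · 11250 / 484
  = 208.64
Adjust for 60% response: 208.64 / 0.60 = 347.73.
Round up → n = 348 per group.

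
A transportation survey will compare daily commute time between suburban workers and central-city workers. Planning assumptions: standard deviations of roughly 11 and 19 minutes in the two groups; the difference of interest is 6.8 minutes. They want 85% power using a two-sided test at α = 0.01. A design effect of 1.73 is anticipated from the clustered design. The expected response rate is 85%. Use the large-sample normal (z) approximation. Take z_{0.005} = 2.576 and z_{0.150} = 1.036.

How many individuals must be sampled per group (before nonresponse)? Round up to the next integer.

n = 277 per group

n = (z_{α/2} + z_β)² · (σ₁² + σ₂²) / δ²
  = (2.576 + 1.036)² · (11² + 19² = 482) / 6.8²
  = 13.0465 · 482 / 46.24
  = 136.00
Design effect: 1.73 × 136.00 = 235.27.
Adjust for 85% response: 235.27 / 0.85 = 276.79.
Round up → n = 277 per group.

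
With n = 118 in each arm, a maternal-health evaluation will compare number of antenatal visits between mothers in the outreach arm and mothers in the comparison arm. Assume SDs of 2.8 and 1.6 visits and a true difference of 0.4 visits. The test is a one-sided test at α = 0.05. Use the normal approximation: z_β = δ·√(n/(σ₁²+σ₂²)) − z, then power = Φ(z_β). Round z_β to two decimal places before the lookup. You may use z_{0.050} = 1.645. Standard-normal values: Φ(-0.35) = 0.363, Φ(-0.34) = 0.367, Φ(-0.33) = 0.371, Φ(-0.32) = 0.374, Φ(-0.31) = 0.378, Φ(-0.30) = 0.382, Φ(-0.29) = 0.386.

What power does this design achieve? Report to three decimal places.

Power ≈ 0.382

z_β = δ·√(n/(σ₁²+σ₂²)) − z_α
    = 0.4 · √(118/10.4) − 1.645
    = 0.4 · 3.36841 − 1.645
    = 1.3474 − 1.645 = -0.2976 → -0.30
Power = Φ(-0.30) = 0.382.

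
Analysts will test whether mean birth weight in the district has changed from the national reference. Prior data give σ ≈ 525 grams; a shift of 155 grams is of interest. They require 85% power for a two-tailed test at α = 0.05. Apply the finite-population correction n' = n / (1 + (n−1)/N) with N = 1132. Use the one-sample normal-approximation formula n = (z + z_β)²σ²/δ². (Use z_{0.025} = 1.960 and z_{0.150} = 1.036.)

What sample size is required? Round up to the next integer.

n = (z_{α/2} + z_β)² · σ² / δ²
  = (1.960 + 1.036)² · 525² / 155²
  = 8.9760 · 275625 / 24025
  = 102.98
Finite-population correction (N = 1132): 102.98 / (1 + (102.98 − 1)/1132) = 94.47.
Round up → n = 95.

n = 95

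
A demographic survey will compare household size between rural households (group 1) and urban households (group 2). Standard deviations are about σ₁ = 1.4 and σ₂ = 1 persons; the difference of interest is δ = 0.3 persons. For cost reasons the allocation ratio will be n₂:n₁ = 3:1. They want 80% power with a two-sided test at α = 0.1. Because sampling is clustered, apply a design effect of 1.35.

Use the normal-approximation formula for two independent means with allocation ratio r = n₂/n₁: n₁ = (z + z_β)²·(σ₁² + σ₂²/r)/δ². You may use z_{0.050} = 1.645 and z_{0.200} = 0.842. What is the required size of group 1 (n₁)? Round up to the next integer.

n₁ = (z_{α/2} + z_β)² · (σ₁² + σ₂²/r) / δ²
   = (1.645 + 0.842)² · (1.4² + 1²/3) / 0.3²
   = 6.1852 · (1.96 + 0.33333) / 0.09
   = 6.1852 · 2.2933 / 0.09
   = 157.61
Design effect: 1.35 × 157.61 = 212.77.
Round up → n₁ = 213; n₂ = r·n₁ = 3 × 213 = 639.

n₁ = 213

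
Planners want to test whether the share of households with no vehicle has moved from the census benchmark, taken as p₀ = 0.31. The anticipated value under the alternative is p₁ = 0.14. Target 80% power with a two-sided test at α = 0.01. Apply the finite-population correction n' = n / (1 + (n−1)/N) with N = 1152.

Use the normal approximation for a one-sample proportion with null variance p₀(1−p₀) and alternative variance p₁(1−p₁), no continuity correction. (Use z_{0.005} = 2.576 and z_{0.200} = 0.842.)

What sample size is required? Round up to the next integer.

n = [z_{α/2}·√(p₀q₀) + z_β·√(p₁q₁)]² / (p₁ − p₀)²
  = [2.576·√(0.31·0.69) + 0.842·√(0.14·0.86)]² / (-0.17)²
  = [2.576·0.4625 + 0.842·0.3470]² / 0.0289
  = [1.4835]² / 0.0289
  = 76.16
Finite-population correction (N = 1152): 76.16 / (1 + (76.16 − 1)/1152) = 71.49.
Round up → n = 72.

n = 72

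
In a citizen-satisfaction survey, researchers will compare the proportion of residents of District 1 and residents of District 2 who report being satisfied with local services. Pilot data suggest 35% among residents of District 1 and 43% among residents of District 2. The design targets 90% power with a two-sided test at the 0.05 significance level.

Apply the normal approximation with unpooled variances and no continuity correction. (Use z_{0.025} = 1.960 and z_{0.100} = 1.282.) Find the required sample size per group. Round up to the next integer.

n = 777 per group

n = (z_{α/2} + z_β)² · [p₁(1−p₁) + p₂(1−p₂)] / (p₁ − p₂)²
  = (1.960 + 1.282)² · (0.35·0.65 + 0.43·0.57) / (-0.08)²
  = (3.242)² · (0.2275 + 0.2451) / 0.0064
  = 10.5106 · 0.4726 / 0.0064
  = 776.14
Round up → n = 777 per group.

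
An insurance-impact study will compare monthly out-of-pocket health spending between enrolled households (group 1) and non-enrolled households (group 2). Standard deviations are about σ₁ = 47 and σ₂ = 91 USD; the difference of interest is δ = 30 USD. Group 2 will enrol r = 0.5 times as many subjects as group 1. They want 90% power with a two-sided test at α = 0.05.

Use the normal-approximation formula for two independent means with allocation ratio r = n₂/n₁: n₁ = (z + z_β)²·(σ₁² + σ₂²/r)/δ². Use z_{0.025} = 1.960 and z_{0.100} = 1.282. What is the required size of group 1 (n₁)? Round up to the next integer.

n₁ = 220

n₁ = (z_{α/2} + z_β)² · (σ₁² + σ₂²/r) / δ²
   = (1.960 + 1.282)² · (47² + 91²/0.5) / 30²
   = 10.5106 · (2209 + 16562) / 900
   = 10.5106 · 18771 / 900
   = 219.22
Round up → n₁ = 220; n₂ = r·n₁ = 0.5 × 220 = 110.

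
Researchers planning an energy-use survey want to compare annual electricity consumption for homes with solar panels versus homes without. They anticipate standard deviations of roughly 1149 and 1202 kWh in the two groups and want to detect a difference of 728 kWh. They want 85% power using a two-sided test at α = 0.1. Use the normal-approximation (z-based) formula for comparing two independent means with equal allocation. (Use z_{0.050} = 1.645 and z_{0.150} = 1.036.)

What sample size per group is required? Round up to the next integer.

n = (z_{α/2} + z_β)² · (σ₁² + σ₂²) / δ²
  = (1.645 + 1.036)² · (1149² + 1202² = 2765005) / 728²
  = 7.1878 · 2765005 / 529984
  = 37.50
Round up → n = 38 per group.

n = 38 per group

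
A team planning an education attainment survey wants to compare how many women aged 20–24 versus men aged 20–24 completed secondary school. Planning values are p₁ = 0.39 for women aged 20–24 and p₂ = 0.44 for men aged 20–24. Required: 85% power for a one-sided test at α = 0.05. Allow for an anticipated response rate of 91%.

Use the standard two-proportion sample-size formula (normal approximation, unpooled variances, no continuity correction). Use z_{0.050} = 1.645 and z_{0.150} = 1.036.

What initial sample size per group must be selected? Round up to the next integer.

n = 1531 per group

n = (z_α + z_β)² · [p₁(1−p₁) + p₂(1−p₂)] / (p₁ − p₂)²
  = (1.645 + 1.036)² · (0.39·0.61 + 0.44·0.56) / (-0.05)²
  = (2.681)² · (0.2379 + 0.2464) / 0.0025
  = 7.1878 · 0.4843 / 0.0025
  = 1392.41
Adjust for 91% response: 1392.41 / 0.91 = 1530.12.
Round up → n = 1531 per group.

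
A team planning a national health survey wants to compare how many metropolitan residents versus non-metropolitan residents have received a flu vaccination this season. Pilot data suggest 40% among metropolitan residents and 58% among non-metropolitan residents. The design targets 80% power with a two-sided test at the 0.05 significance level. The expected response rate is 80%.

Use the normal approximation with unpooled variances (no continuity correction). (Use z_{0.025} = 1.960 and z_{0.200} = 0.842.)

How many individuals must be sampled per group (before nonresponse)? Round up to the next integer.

n = (z_{α/2} + z_β)² · [p₁(1−p₁) + p₂(1−p₂)] / (p₁ − p₂)²
  = (1.960 + 0.842)² · (0.40·0.60 + 0.58·0.42) / (-0.18)²
  = (2.802)² · (0.2400 + 0.2436) / 0.0324
  = 7.8512 · 0.4836 / 0.0324
  = 117.19
Adjust for 80% response: 117.19 / 0.80 = 146.48.
Round up → n = 147 per group.

n = 147 per group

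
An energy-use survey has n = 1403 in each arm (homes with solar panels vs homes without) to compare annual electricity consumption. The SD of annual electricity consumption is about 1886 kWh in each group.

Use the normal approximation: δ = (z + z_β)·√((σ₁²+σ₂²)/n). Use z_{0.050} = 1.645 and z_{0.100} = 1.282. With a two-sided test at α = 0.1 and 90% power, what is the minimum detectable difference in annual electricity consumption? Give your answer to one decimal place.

Minimum detectable difference ≈ 208.4 kWh

δ = (z_{α/2} + z_β) · √((σ₁²+σ₂²)/n)
  = (1.645 + 1.282) · √(7113992/1403)
  = 2.927 · √5070.6
  = 2.927 · 71.2078
  = 208.4254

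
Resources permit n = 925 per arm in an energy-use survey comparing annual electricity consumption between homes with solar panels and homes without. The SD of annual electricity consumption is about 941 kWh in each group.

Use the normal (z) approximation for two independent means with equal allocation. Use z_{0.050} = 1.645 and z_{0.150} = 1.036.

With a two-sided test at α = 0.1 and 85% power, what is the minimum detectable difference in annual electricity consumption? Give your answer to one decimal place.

δ = (z_{α/2} + z_β) · √((σ₁²+σ₂²)/n)
  = (1.645 + 1.036) · √(1770962/925)
  = 2.681 · √1914.6
  = 2.681 · 43.7556
  = 117.3088

Minimum detectable difference ≈ 117.3 kWh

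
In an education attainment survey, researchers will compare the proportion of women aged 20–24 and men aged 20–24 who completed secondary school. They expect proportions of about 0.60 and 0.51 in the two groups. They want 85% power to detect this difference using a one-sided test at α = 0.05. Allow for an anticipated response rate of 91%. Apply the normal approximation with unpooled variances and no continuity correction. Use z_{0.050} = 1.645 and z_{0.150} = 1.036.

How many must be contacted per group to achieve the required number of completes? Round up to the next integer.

n = (z_α + z_β)² · [p₁(1−p₁) + p₂(1−p₂)] / (p₁ − p₂)²
  = (1.645 + 1.036)² · (0.60·0.40 + 0.51·0.49) / (0.09)²
  = (2.681)² · (0.2400 + 0.2499) / 0.0081
  = 7.1878 · 0.4899 / 0.0081
  = 434.73
Adjust for 91% response: 434.73 / 0.91 = 477.72.
Round up → n = 478 per group.

n = 478 per group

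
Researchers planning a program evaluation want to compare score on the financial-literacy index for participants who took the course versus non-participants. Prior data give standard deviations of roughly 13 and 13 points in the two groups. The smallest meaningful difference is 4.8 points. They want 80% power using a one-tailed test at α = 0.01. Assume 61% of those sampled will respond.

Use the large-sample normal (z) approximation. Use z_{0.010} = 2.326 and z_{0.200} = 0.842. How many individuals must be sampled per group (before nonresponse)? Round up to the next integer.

n = 242 per group

n = (z_α + z_β)² · (σ₁² + σ₂²) / δ²
  = (2.326 + 0.842)² · (13² + 13² = 338) / 4.8²
  = 10.0362 · 338 / 23.04
  = 147.23
Adjust for 61% response: 147.23 / 0.61 = 241.37.
Round up → n = 242 per group.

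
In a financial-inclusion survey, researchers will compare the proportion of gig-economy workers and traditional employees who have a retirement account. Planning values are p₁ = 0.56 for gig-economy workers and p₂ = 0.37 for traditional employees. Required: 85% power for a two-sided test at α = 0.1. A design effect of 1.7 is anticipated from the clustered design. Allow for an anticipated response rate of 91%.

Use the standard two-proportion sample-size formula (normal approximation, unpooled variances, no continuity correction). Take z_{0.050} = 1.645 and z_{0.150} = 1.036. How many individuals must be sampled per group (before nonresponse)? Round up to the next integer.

n = (z_{α/2} + z_β)² · [p₁(1−p₁) + p₂(1−p₂)] / (p₁ − p₂)²
  = (1.645 + 1.036)² · (0.56·0.44 + 0.37·0.63) / (0.19)²
  = (2.681)² · (0.2464 + 0.2331) / 0.0361
  = 7.1878 · 0.4795 / 0.0361
  = 95.47
Design effect: 1.7 × 95.47 = 162.30.
Adjust for 91% response: 162.30 / 0.91 = 178.35.
Round up → n = 179 per group.

n = 179 per group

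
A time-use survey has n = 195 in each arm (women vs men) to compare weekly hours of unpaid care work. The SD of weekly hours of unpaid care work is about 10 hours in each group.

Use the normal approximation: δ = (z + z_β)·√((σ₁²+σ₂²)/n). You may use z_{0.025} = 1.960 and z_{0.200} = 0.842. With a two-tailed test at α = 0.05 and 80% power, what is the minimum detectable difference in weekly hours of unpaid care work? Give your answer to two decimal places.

Minimum detectable difference ≈ 2.84 hours

δ = (z_{α/2} + z_β) · √((σ₁²+σ₂²)/n)
  = (1.960 + 0.842) · √(200/195)
  = 2.802 · √1.0256
  = 2.802 · 1.0127
  = 2.8377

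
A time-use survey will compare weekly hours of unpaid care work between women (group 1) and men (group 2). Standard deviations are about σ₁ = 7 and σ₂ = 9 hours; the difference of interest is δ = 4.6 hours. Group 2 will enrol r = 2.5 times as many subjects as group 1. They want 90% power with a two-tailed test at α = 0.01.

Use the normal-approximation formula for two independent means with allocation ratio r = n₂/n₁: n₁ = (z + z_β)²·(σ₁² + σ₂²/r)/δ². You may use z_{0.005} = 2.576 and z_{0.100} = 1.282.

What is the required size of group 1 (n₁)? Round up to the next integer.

n₁ = 58

n₁ = (z_{α/2} + z_β)² · (σ₁² + σ₂²/r) / δ²
   = (2.576 + 1.282)² · (7² + 9²/2.5) / 4.6²
   = 14.8842 · (49 + 32.4) / 21.16
   = 14.8842 · 81.4 / 21.16
   = 57.26
Round up → n₁ = 58; n₂ = r·n₁ = 2.5 × 58 = 145.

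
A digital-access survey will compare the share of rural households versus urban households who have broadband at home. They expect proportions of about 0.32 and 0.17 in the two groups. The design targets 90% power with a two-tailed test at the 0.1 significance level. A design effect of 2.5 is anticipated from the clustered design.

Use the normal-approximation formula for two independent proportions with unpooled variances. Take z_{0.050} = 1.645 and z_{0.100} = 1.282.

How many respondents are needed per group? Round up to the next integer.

n = (z_{α/2} + z_β)² · [p₁(1−p₁) + p₂(1−p₂)] / (p₁ − p₂)²
  = (1.645 + 1.282)² · (0.32·0.68 + 0.17·0.83) / (0.15)²
  = (2.927)² · (0.2176 + 0.1411) / 0.0225
  = 8.5673 · 0.3587 / 0.0225
  = 136.58
Design effect: 2.5 × 136.58 = 341.46.
Round up → n = 342 per group.

n = 342 per group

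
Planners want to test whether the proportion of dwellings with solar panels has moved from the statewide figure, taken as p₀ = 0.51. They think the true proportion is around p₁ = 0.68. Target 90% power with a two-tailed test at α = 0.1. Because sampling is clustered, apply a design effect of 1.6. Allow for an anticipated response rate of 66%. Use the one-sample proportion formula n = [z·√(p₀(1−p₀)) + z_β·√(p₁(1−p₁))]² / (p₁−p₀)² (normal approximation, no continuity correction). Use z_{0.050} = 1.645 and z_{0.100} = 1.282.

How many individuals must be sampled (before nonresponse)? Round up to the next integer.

n = [z_{α/2}·√(p₀q₀) + z_β·√(p₁q₁)]² / (p₁ − p₀)²
  = [1.645·√(0.51·0.49) + 1.282·√(0.68·0.32)]² / (0.17)²
  = [1.645·0.4999 + 1.282·0.4665]² / 0.0289
  = [1.4204]² / 0.0289
  = 69.81
Design effect: 1.6 × 69.81 = 111.69.
Adjust for 66% response: 111.69 / 0.66 = 169.23.
Round up → n = 170.

n = 170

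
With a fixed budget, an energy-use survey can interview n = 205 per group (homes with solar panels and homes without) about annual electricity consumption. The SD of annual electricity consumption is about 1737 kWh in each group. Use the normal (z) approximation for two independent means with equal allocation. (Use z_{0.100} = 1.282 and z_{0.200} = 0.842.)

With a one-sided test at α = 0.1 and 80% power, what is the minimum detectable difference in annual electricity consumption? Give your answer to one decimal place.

Minimum detectable difference ≈ 364.4 kWh

δ = (z_α + z_β) · √((σ₁²+σ₂²)/n)
  = (1.282 + 0.842) · √(6034338/205)
  = 2.124 · √29435.8
  = 2.124 · 171.5686
  = 364.4118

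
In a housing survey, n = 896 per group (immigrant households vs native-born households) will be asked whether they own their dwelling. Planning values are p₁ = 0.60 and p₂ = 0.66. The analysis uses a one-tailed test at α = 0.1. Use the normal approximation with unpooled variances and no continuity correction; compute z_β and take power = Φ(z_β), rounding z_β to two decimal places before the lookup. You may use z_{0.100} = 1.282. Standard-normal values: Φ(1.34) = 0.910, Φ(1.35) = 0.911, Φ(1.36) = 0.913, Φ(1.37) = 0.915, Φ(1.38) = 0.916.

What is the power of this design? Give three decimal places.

z_β = |p₁−p₂|·√(n/[p₁q₁+p₂q₂]) − z_α
    = 0.06 · √(896/0.4644) − 1.282
    = 0.06 · 43.9246 − 1.282
    = 2.6355 − 1.282 = 1.3535 → 1.35
Power = Φ(1.35) = 0.911.

Power ≈ 0.911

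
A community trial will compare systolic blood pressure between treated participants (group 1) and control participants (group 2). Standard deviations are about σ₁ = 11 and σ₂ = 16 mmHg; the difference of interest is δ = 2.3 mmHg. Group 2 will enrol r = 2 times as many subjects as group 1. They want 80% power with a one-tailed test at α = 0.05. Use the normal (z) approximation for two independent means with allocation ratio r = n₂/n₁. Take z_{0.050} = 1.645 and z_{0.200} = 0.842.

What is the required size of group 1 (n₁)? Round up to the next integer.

n₁ = 292

n₁ = (z_α + z_β)² · (σ₁² + σ₂²/r) / δ²
   = (1.645 + 0.842)² · (11² + 16²/2) / 2.3²
   = 6.1852 · (121 + 128) / 5.29
   = 6.1852 · 249 / 5.29
   = 291.14
Round up → n₁ = 292; n₂ = r·n₁ = 2 × 292 = 584.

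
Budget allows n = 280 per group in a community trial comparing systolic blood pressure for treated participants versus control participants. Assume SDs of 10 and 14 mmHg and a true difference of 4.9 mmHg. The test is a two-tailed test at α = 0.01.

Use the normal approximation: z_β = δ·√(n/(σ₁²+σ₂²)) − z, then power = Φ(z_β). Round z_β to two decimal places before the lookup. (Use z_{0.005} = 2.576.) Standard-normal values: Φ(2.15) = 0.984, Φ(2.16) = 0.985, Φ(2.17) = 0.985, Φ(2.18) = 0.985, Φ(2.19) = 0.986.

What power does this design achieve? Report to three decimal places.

Power ≈ 0.986

z_β = δ·√(n/(σ₁²+σ₂²)) − z_{α/2}
    = 4.9 · √(280/296) − 2.576
    = 4.9 · 0.97260 − 2.576
    = 4.7657 − 2.576 = 2.1897 → 2.19
Power = Φ(2.19) = 0.986.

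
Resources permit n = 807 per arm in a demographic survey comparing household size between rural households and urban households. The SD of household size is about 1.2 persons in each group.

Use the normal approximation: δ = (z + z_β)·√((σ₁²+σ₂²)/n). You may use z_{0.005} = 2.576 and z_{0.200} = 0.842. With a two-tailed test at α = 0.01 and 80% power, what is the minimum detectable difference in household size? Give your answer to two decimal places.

Minimum detectable difference ≈ 0.20 persons

δ = (z_{α/2} + z_β) · √((σ₁²+σ₂²)/n)
  = (2.576 + 0.842) · √(2.88/807)
  = 3.418 · √0.00357
  = 3.418 · 0.0597
  = 0.2042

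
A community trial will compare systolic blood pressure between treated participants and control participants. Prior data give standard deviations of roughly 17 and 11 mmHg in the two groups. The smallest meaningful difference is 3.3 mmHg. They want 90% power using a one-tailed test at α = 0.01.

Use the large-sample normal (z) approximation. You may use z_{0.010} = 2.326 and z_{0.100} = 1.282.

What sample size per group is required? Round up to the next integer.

n = (z_α + z_β)² · (σ₁² + σ₂²) / δ²
  = (2.326 + 1.282)² · (17² + 11² = 410) / 3.3²
  = 13.0177 · 410 / 10.89
  = 490.10
Round up → n = 491 per group.

n = 491 per group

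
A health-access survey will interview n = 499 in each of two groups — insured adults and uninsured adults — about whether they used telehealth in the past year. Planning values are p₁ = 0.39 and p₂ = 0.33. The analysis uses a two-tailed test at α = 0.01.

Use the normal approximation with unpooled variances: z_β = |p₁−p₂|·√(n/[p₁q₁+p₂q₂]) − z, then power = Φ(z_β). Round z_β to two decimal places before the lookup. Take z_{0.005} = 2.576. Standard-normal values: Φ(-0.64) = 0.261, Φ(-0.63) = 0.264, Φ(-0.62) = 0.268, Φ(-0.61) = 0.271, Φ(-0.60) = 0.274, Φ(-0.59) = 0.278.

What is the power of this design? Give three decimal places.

z_β = |p₁−p₂|·√(n/[p₁q₁+p₂q₂]) − z_{α/2}
    = 0.06 · √(499/0.4590) − 2.576
    = 0.06 · 32.9719 − 2.576
    = 1.9783 − 2.576 = -0.5977 → -0.60
Power = Φ(-0.60) = 0.274.

Power ≈ 0.274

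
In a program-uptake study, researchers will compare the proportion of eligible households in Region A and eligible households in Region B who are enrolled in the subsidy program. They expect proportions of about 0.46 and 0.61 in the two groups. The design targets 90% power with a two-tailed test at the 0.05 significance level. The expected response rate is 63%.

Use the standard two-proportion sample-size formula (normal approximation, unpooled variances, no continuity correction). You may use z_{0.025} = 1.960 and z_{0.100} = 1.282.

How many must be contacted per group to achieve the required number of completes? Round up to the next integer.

n = (z_{α/2} + z_β)² · [p₁(1−p₁) + p₂(1−p₂)] / (p₁ − p₂)²
  = (1.960 + 1.282)² · (0.46·0.54 + 0.61·0.39) / (-0.15)²
  = (3.242)² · (0.2484 + 0.2379) / 0.0225
  = 10.5106 · 0.4863 / 0.0225
  = 227.17
Adjust for 63% response: 227.17 / 0.63 = 360.58.
Round up → n = 361 per group.

n = 361 per group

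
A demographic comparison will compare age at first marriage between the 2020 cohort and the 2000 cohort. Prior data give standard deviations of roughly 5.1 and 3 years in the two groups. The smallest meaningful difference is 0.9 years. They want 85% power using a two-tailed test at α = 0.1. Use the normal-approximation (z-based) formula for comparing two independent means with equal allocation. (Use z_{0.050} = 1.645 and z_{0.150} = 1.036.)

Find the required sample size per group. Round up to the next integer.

n = (z_{α/2} + z_β)² · (σ₁² + σ₂²) / δ²
  = (1.645 + 1.036)² · (5.1² + 3² = 35.01) / 0.9²
  = 7.1878 · 35.01 / 0.81
  = 310.67
Round up → n = 311 per group.

n = 311 per group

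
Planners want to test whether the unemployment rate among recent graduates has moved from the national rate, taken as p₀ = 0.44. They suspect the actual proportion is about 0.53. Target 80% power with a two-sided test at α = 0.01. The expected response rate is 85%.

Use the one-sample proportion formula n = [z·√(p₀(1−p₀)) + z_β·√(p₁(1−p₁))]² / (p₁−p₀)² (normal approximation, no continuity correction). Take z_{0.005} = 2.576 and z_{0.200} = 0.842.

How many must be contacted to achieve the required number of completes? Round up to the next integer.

n = [z_{α/2}·√(p₀q₀) + z_β·√(p₁q₁)]² / (p₁ − p₀)²
  = [2.576·√(0.44·0.56) + 0.842·√(0.53·0.47)]² / (0.09)²
  = [2.576·0.4964 + 0.842·0.4991]² / 0.0081
  = [1.6989]² / 0.0081
  = 356.34
Adjust for 85% response: 356.34 / 0.85 = 419.23.
Round up → n = 420.

n = 420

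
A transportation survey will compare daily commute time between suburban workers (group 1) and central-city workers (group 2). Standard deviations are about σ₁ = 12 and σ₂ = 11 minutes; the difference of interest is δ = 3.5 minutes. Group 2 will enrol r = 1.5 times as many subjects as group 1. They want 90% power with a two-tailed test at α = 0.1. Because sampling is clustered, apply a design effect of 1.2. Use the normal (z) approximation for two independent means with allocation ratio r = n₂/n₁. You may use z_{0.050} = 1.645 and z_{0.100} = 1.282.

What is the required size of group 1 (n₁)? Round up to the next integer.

n₁ = (z_{α/2} + z_β)² · (σ₁² + σ₂²/r) / δ²
   = (1.645 + 1.282)² · (12² + 11²/1.5) / 3.5²
   = 8.5673 · (144 + 80.6667) / 12.25
   = 8.5673 · 224.6667 / 12.25
   = 157.13
Design effect: 1.2 × 157.13 = 188.55.
Round up → n₁ = 189; n₂ = r·n₁ = 1.5 × 189 = 284.

n₁ = 189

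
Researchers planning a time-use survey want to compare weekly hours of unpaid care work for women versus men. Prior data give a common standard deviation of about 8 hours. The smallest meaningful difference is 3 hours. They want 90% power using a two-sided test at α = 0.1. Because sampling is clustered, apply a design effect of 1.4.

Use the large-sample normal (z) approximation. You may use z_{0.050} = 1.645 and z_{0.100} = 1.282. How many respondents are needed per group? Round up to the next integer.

n = 171 per group

n = (z_{α/2} + z_β)² · (σ₁² + σ₂²) / δ²
  = (1.645 + 1.282)² · (2·8² = 128) / 3²
  = 8.5673 · 128 / 9
  = 121.85
Design effect: 1.4 × 121.85 = 170.59.
Round up → n = 171 per group.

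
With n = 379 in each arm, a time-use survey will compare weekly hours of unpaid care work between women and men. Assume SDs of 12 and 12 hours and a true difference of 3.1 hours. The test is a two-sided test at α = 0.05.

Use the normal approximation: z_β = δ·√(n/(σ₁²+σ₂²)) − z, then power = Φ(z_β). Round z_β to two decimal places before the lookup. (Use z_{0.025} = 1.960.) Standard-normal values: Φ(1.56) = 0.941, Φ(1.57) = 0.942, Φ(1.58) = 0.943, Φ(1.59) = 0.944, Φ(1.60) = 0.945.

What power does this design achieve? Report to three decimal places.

z_β = δ·√(n/(σ₁²+σ₂²)) − z_{α/2}
    = 3.1 · √(379/288) − 1.960
    = 3.1 · 1.14716 − 1.960
    = 3.5562 − 1.960 = 1.5962 → 1.60
Power = Φ(1.60) = 0.945.

Power ≈ 0.945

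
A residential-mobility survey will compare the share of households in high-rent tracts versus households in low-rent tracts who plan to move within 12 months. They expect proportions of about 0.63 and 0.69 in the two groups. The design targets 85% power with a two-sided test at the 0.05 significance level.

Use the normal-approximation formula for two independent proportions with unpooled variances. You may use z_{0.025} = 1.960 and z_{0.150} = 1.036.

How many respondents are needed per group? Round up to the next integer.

n = (z_{α/2} + z_β)² · [p₁(1−p₁) + p₂(1−p₂)] / (p₁ − p₂)²
  = (1.960 + 1.036)² · (0.63·0.37 + 0.69·0.31) / (-0.06)²
  = (2.996)² · (0.2331 + 0.2139) / 0.0036
  = 8.9760 · 0.4470 / 0.0036
  = 1114.52
Round up → n = 1115 per group.

n = 1115 per group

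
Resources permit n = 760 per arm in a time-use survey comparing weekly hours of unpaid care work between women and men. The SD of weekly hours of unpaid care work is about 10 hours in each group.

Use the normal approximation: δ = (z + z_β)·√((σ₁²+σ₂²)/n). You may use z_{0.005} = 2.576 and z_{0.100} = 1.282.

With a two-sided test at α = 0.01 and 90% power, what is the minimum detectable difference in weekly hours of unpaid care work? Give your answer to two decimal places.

Minimum detectable difference ≈ 1.98 hours

δ = (z_{α/2} + z_β) · √((σ₁²+σ₂²)/n)
  = (2.576 + 1.282) · √(200/760)
  = 3.858 · √0.26316
  = 3.858 · 0.5130
  = 1.9791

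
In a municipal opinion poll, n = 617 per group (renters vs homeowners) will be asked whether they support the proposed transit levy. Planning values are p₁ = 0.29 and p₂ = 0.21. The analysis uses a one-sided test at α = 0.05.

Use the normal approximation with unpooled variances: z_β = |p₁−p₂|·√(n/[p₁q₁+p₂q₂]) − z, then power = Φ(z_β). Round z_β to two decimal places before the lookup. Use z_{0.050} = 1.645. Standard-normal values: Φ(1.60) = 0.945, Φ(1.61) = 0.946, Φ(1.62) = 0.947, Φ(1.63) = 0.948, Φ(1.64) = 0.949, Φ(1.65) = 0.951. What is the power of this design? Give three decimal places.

Power ≈ 0.946

z_β = |p₁−p₂|·√(n/[p₁q₁+p₂q₂]) − z_α
    = 0.08 · √(617/0.3718) − 1.645
    = 0.08 · 40.7369 − 1.645
    = 3.2590 − 1.645 = 1.6140 → 1.61
Power = Φ(1.61) = 0.946.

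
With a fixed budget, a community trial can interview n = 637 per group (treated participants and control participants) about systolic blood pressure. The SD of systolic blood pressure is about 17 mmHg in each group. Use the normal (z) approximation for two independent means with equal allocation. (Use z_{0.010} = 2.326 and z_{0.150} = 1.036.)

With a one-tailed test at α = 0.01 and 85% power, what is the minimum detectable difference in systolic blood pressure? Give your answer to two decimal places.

Minimum detectable difference ≈ 3.20 mmHg

δ = (z_α + z_β) · √((σ₁²+σ₂²)/n)
  = (2.326 + 1.036) · √(578/637)
  = 3.362 · √0.90738
  = 3.362 · 0.9526
  = 3.2025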